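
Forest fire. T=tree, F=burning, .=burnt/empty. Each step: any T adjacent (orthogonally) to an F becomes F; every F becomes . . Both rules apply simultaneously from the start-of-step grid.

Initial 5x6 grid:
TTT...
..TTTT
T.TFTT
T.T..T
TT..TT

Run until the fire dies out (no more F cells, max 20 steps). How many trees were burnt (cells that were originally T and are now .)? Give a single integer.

Answer: 14

Derivation:
Step 1: +3 fires, +1 burnt (F count now 3)
Step 2: +4 fires, +3 burnt (F count now 4)
Step 3: +3 fires, +4 burnt (F count now 3)
Step 4: +2 fires, +3 burnt (F count now 2)
Step 5: +2 fires, +2 burnt (F count now 2)
Step 6: +0 fires, +2 burnt (F count now 0)
Fire out after step 6
Initially T: 18, now '.': 26
Total burnt (originally-T cells now '.'): 14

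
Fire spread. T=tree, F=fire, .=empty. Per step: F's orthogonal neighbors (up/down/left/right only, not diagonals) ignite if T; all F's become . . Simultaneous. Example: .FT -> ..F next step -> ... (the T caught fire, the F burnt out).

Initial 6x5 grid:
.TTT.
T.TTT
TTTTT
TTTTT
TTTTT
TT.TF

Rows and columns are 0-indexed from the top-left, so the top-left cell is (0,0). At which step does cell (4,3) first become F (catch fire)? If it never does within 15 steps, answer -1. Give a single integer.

Step 1: cell (4,3)='T' (+2 fires, +1 burnt)
Step 2: cell (4,3)='F' (+2 fires, +2 burnt)
  -> target ignites at step 2
Step 3: cell (4,3)='.' (+3 fires, +2 burnt)
Step 4: cell (4,3)='.' (+4 fires, +3 burnt)
Step 5: cell (4,3)='.' (+5 fires, +4 burnt)
Step 6: cell (4,3)='.' (+5 fires, +5 burnt)
Step 7: cell (4,3)='.' (+2 fires, +5 burnt)
Step 8: cell (4,3)='.' (+2 fires, +2 burnt)
Step 9: cell (4,3)='.' (+0 fires, +2 burnt)
  fire out at step 9

2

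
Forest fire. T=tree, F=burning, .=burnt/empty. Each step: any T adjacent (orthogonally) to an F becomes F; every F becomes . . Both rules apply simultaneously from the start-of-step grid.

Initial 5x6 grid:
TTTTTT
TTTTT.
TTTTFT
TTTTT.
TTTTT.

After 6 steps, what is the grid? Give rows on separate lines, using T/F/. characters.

Step 1: 4 trees catch fire, 1 burn out
  TTTTTT
  TTTTF.
  TTTF.F
  TTTTF.
  TTTTT.
Step 2: 5 trees catch fire, 4 burn out
  TTTTFT
  TTTF..
  TTF...
  TTTF..
  TTTTF.
Step 3: 6 trees catch fire, 5 burn out
  TTTF.F
  TTF...
  TF....
  TTF...
  TTTF..
Step 4: 5 trees catch fire, 6 burn out
  TTF...
  TF....
  F.....
  TF....
  TTF...
Step 5: 4 trees catch fire, 5 burn out
  TF....
  F.....
  ......
  F.....
  TF....
Step 6: 2 trees catch fire, 4 burn out
  F.....
  ......
  ......
  ......
  F.....

F.....
......
......
......
F.....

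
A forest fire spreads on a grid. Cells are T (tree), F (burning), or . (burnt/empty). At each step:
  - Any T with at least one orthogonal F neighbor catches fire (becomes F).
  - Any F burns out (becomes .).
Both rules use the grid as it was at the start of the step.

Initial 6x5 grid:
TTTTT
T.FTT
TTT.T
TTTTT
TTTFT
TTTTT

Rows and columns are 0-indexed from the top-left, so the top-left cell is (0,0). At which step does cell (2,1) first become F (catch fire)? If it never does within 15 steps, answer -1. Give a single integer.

Step 1: cell (2,1)='T' (+7 fires, +2 burnt)
Step 2: cell (2,1)='F' (+9 fires, +7 burnt)
  -> target ignites at step 2
Step 3: cell (2,1)='.' (+7 fires, +9 burnt)
Step 4: cell (2,1)='.' (+3 fires, +7 burnt)
Step 5: cell (2,1)='.' (+0 fires, +3 burnt)
  fire out at step 5

2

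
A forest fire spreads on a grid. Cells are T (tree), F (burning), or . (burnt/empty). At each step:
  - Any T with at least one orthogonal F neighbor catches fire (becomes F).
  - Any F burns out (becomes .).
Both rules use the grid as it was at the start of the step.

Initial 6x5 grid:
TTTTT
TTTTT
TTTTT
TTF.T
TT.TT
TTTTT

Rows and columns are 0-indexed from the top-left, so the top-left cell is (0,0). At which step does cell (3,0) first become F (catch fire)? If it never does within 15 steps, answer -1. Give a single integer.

Step 1: cell (3,0)='T' (+2 fires, +1 burnt)
Step 2: cell (3,0)='F' (+5 fires, +2 burnt)
  -> target ignites at step 2
Step 3: cell (3,0)='.' (+7 fires, +5 burnt)
Step 4: cell (3,0)='.' (+7 fires, +7 burnt)
Step 5: cell (3,0)='.' (+4 fires, +7 burnt)
Step 6: cell (3,0)='.' (+2 fires, +4 burnt)
Step 7: cell (3,0)='.' (+0 fires, +2 burnt)
  fire out at step 7

2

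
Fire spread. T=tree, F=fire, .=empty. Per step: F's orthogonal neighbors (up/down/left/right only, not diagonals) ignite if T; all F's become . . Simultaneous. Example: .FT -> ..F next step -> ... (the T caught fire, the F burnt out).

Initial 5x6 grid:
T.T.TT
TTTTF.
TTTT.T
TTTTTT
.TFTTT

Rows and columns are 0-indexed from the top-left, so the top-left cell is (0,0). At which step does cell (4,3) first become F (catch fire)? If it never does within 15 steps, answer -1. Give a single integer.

Step 1: cell (4,3)='F' (+5 fires, +2 burnt)
  -> target ignites at step 1
Step 2: cell (4,3)='.' (+7 fires, +5 burnt)
Step 3: cell (4,3)='.' (+6 fires, +7 burnt)
Step 4: cell (4,3)='.' (+3 fires, +6 burnt)
Step 5: cell (4,3)='.' (+2 fires, +3 burnt)
Step 6: cell (4,3)='.' (+0 fires, +2 burnt)
  fire out at step 6

1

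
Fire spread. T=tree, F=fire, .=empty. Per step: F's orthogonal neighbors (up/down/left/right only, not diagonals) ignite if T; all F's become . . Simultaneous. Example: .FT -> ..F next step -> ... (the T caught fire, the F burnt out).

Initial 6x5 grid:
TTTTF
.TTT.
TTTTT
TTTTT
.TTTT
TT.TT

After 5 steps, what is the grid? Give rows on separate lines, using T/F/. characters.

Step 1: 1 trees catch fire, 1 burn out
  TTTF.
  .TTT.
  TTTTT
  TTTTT
  .TTTT
  TT.TT
Step 2: 2 trees catch fire, 1 burn out
  TTF..
  .TTF.
  TTTTT
  TTTTT
  .TTTT
  TT.TT
Step 3: 3 trees catch fire, 2 burn out
  TF...
  .TF..
  TTTFT
  TTTTT
  .TTTT
  TT.TT
Step 4: 5 trees catch fire, 3 burn out
  F....
  .F...
  TTF.F
  TTTFT
  .TTTT
  TT.TT
Step 5: 4 trees catch fire, 5 burn out
  .....
  .....
  TF...
  TTF.F
  .TTFT
  TT.TT

.....
.....
TF...
TTF.F
.TTFT
TT.TT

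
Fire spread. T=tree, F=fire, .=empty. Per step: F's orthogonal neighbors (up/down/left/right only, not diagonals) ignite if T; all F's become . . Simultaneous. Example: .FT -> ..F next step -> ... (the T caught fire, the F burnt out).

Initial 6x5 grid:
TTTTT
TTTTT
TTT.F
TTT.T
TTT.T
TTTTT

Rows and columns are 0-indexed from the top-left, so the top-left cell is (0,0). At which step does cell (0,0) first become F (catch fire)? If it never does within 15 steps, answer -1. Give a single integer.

Step 1: cell (0,0)='T' (+2 fires, +1 burnt)
Step 2: cell (0,0)='T' (+3 fires, +2 burnt)
Step 3: cell (0,0)='T' (+3 fires, +3 burnt)
Step 4: cell (0,0)='T' (+4 fires, +3 burnt)
Step 5: cell (0,0)='T' (+5 fires, +4 burnt)
Step 6: cell (0,0)='F' (+5 fires, +5 burnt)
  -> target ignites at step 6
Step 7: cell (0,0)='.' (+3 fires, +5 burnt)
Step 8: cell (0,0)='.' (+1 fires, +3 burnt)
Step 9: cell (0,0)='.' (+0 fires, +1 burnt)
  fire out at step 9

6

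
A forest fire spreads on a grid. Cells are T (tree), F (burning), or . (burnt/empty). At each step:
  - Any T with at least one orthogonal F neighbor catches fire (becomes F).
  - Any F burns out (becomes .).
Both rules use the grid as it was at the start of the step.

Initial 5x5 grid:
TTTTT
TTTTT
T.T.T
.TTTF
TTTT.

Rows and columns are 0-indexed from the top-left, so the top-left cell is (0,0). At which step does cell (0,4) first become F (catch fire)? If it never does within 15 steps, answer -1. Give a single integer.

Step 1: cell (0,4)='T' (+2 fires, +1 burnt)
Step 2: cell (0,4)='T' (+3 fires, +2 burnt)
Step 3: cell (0,4)='F' (+5 fires, +3 burnt)
  -> target ignites at step 3
Step 4: cell (0,4)='.' (+3 fires, +5 burnt)
Step 5: cell (0,4)='.' (+3 fires, +3 burnt)
Step 6: cell (0,4)='.' (+2 fires, +3 burnt)
Step 7: cell (0,4)='.' (+2 fires, +2 burnt)
Step 8: cell (0,4)='.' (+0 fires, +2 burnt)
  fire out at step 8

3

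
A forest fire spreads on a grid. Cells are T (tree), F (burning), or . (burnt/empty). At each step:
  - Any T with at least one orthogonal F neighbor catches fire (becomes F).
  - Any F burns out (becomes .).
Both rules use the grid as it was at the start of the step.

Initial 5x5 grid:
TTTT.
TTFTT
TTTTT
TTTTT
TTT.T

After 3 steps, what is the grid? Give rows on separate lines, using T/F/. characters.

Step 1: 4 trees catch fire, 1 burn out
  TTFT.
  TF.FT
  TTFTT
  TTTTT
  TTT.T
Step 2: 7 trees catch fire, 4 burn out
  TF.F.
  F...F
  TF.FT
  TTFTT
  TTT.T
Step 3: 6 trees catch fire, 7 burn out
  F....
  .....
  F...F
  TF.FT
  TTF.T

F....
.....
F...F
TF.FT
TTF.T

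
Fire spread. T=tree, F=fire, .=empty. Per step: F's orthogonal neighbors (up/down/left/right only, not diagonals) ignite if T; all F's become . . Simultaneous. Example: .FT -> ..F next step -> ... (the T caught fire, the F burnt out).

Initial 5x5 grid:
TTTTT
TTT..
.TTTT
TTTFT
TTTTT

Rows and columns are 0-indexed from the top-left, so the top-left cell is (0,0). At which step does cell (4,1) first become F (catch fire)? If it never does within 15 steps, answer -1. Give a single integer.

Step 1: cell (4,1)='T' (+4 fires, +1 burnt)
Step 2: cell (4,1)='T' (+5 fires, +4 burnt)
Step 3: cell (4,1)='F' (+4 fires, +5 burnt)
  -> target ignites at step 3
Step 4: cell (4,1)='.' (+3 fires, +4 burnt)
Step 5: cell (4,1)='.' (+3 fires, +3 burnt)
Step 6: cell (4,1)='.' (+2 fires, +3 burnt)
Step 7: cell (4,1)='.' (+0 fires, +2 burnt)
  fire out at step 7

3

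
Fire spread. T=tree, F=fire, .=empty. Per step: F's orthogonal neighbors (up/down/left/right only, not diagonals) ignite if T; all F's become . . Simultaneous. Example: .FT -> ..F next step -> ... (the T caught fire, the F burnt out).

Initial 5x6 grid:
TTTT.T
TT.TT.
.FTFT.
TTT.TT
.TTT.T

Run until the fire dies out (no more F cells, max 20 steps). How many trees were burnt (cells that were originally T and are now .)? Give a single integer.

Step 1: +5 fires, +2 burnt (F count now 5)
Step 2: +8 fires, +5 burnt (F count now 8)
Step 3: +4 fires, +8 burnt (F count now 4)
Step 4: +2 fires, +4 burnt (F count now 2)
Step 5: +0 fires, +2 burnt (F count now 0)
Fire out after step 5
Initially T: 20, now '.': 29
Total burnt (originally-T cells now '.'): 19

Answer: 19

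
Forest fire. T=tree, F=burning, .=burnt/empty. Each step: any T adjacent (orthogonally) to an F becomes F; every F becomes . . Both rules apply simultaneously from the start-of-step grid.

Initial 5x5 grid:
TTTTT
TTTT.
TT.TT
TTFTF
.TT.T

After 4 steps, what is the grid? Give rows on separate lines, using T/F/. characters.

Step 1: 5 trees catch fire, 2 burn out
  TTTTT
  TTTT.
  TT.TF
  TF.F.
  .TF.F
Step 2: 4 trees catch fire, 5 burn out
  TTTTT
  TTTT.
  TF.F.
  F....
  .F...
Step 3: 3 trees catch fire, 4 burn out
  TTTTT
  TFTF.
  F....
  .....
  .....
Step 4: 4 trees catch fire, 3 burn out
  TFTFT
  F.F..
  .....
  .....
  .....

TFTFT
F.F..
.....
.....
.....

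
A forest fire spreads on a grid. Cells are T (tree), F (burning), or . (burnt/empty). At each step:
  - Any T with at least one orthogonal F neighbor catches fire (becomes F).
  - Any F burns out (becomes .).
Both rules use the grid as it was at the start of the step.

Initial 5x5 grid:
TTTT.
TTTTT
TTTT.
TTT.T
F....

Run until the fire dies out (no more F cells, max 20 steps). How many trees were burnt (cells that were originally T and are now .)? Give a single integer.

Step 1: +1 fires, +1 burnt (F count now 1)
Step 2: +2 fires, +1 burnt (F count now 2)
Step 3: +3 fires, +2 burnt (F count now 3)
Step 4: +3 fires, +3 burnt (F count now 3)
Step 5: +3 fires, +3 burnt (F count now 3)
Step 6: +2 fires, +3 burnt (F count now 2)
Step 7: +2 fires, +2 burnt (F count now 2)
Step 8: +0 fires, +2 burnt (F count now 0)
Fire out after step 8
Initially T: 17, now '.': 24
Total burnt (originally-T cells now '.'): 16

Answer: 16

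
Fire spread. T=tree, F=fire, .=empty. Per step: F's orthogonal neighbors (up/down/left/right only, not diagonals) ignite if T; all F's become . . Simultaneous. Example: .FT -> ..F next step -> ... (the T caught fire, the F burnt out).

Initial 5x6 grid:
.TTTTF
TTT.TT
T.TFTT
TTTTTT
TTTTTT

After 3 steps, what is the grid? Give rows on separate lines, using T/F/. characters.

Step 1: 5 trees catch fire, 2 burn out
  .TTTF.
  TTT.TF
  T.F.FT
  TTTFTT
  TTTTTT
Step 2: 7 trees catch fire, 5 burn out
  .TTF..
  TTF.F.
  T....F
  TTF.FT
  TTTFTT
Step 3: 6 trees catch fire, 7 burn out
  .TF...
  TF....
  T.....
  TF...F
  TTF.FT

.TF...
TF....
T.....
TF...F
TTF.FT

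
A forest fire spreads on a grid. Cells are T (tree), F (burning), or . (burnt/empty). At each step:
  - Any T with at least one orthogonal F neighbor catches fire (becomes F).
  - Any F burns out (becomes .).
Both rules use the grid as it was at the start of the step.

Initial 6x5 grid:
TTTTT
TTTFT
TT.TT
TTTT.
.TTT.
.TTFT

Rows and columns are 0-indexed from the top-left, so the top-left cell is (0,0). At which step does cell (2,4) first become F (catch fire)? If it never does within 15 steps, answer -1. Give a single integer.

Step 1: cell (2,4)='T' (+7 fires, +2 burnt)
Step 2: cell (2,4)='F' (+7 fires, +7 burnt)
  -> target ignites at step 2
Step 3: cell (2,4)='.' (+5 fires, +7 burnt)
Step 4: cell (2,4)='.' (+3 fires, +5 burnt)
Step 5: cell (2,4)='.' (+1 fires, +3 burnt)
Step 6: cell (2,4)='.' (+0 fires, +1 burnt)
  fire out at step 6

2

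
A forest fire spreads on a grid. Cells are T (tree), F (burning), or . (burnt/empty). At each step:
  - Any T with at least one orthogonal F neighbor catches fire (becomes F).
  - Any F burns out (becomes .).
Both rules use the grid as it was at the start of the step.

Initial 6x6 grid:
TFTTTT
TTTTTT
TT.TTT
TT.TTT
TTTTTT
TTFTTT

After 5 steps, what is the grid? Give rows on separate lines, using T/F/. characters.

Step 1: 6 trees catch fire, 2 burn out
  F.FTTT
  TFTTTT
  TT.TTT
  TT.TTT
  TTFTTT
  TF.FTT
Step 2: 8 trees catch fire, 6 burn out
  ...FTT
  F.FTTT
  TF.TTT
  TT.TTT
  TF.FTT
  F...FT
Step 3: 8 trees catch fire, 8 burn out
  ....FT
  ...FTT
  F..TTT
  TF.FTT
  F...FT
  .....F
Step 4: 6 trees catch fire, 8 burn out
  .....F
  ....FT
  ...FTT
  F...FT
  .....F
  ......
Step 5: 3 trees catch fire, 6 burn out
  ......
  .....F
  ....FT
  .....F
  ......
  ......

......
.....F
....FT
.....F
......
......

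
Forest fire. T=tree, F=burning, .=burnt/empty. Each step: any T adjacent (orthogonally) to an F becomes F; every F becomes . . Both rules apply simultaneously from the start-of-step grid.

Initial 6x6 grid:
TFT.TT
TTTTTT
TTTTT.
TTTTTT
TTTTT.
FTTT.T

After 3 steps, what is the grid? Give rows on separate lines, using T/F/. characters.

Step 1: 5 trees catch fire, 2 burn out
  F.F.TT
  TFTTTT
  TTTTT.
  TTTTTT
  FTTTT.
  .FTT.T
Step 2: 6 trees catch fire, 5 burn out
  ....TT
  F.FTTT
  TFTTT.
  FTTTTT
  .FTTT.
  ..FT.T
Step 3: 6 trees catch fire, 6 burn out
  ....TT
  ...FTT
  F.FTT.
  .FTTTT
  ..FTT.
  ...F.T

....TT
...FTT
F.FTT.
.FTTTT
..FTT.
...F.T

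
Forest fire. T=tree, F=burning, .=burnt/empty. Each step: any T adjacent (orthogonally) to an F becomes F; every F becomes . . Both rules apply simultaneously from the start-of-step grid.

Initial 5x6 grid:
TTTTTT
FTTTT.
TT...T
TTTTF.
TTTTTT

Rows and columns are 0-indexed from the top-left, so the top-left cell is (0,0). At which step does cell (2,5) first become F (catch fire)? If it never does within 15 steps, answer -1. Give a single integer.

Step 1: cell (2,5)='T' (+5 fires, +2 burnt)
Step 2: cell (2,5)='T' (+7 fires, +5 burnt)
Step 3: cell (2,5)='T' (+5 fires, +7 burnt)
Step 4: cell (2,5)='T' (+3 fires, +5 burnt)
Step 5: cell (2,5)='T' (+1 fires, +3 burnt)
Step 6: cell (2,5)='T' (+1 fires, +1 burnt)
Step 7: cell (2,5)='T' (+0 fires, +1 burnt)
  fire out at step 7
Target never catches fire within 15 steps

-1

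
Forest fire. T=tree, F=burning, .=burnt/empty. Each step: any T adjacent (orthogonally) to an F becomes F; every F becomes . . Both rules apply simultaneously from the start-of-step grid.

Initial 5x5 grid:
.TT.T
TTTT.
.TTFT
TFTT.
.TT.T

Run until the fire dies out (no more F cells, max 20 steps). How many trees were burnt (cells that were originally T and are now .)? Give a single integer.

Step 1: +8 fires, +2 burnt (F count now 8)
Step 2: +3 fires, +8 burnt (F count now 3)
Step 3: +3 fires, +3 burnt (F count now 3)
Step 4: +0 fires, +3 burnt (F count now 0)
Fire out after step 4
Initially T: 16, now '.': 23
Total burnt (originally-T cells now '.'): 14

Answer: 14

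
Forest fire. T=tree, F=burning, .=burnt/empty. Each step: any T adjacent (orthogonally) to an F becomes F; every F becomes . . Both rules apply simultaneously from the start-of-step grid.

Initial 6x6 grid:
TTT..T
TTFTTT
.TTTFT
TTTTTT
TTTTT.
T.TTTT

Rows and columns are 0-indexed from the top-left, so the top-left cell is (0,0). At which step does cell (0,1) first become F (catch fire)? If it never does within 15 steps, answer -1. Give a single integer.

Step 1: cell (0,1)='T' (+8 fires, +2 burnt)
Step 2: cell (0,1)='F' (+8 fires, +8 burnt)
  -> target ignites at step 2
Step 3: cell (0,1)='.' (+6 fires, +8 burnt)
Step 4: cell (0,1)='.' (+5 fires, +6 burnt)
Step 5: cell (0,1)='.' (+1 fires, +5 burnt)
Step 6: cell (0,1)='.' (+1 fires, +1 burnt)
Step 7: cell (0,1)='.' (+0 fires, +1 burnt)
  fire out at step 7

2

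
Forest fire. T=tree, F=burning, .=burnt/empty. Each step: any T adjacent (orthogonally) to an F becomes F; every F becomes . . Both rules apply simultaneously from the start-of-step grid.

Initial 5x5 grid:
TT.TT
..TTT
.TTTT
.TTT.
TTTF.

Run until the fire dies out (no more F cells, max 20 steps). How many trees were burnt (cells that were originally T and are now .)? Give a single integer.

Step 1: +2 fires, +1 burnt (F count now 2)
Step 2: +3 fires, +2 burnt (F count now 3)
Step 3: +5 fires, +3 burnt (F count now 5)
Step 4: +4 fires, +5 burnt (F count now 4)
Step 5: +1 fires, +4 burnt (F count now 1)
Step 6: +0 fires, +1 burnt (F count now 0)
Fire out after step 6
Initially T: 17, now '.': 23
Total burnt (originally-T cells now '.'): 15

Answer: 15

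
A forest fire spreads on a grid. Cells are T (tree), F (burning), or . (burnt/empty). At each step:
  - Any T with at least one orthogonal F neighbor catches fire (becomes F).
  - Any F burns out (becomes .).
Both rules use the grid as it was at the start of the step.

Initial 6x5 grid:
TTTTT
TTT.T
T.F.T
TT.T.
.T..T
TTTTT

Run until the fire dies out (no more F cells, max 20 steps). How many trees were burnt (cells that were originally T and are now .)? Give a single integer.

Answer: 20

Derivation:
Step 1: +1 fires, +1 burnt (F count now 1)
Step 2: +2 fires, +1 burnt (F count now 2)
Step 3: +3 fires, +2 burnt (F count now 3)
Step 4: +3 fires, +3 burnt (F count now 3)
Step 5: +2 fires, +3 burnt (F count now 2)
Step 6: +2 fires, +2 burnt (F count now 2)
Step 7: +1 fires, +2 burnt (F count now 1)
Step 8: +1 fires, +1 burnt (F count now 1)
Step 9: +2 fires, +1 burnt (F count now 2)
Step 10: +1 fires, +2 burnt (F count now 1)
Step 11: +1 fires, +1 burnt (F count now 1)
Step 12: +1 fires, +1 burnt (F count now 1)
Step 13: +0 fires, +1 burnt (F count now 0)
Fire out after step 13
Initially T: 21, now '.': 29
Total burnt (originally-T cells now '.'): 20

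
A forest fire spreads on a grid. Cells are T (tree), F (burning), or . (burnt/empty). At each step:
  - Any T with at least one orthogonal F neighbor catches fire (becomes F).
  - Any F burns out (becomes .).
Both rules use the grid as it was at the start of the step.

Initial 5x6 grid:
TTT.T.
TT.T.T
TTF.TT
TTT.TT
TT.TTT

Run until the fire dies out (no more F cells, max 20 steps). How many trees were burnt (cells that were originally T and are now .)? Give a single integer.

Step 1: +2 fires, +1 burnt (F count now 2)
Step 2: +3 fires, +2 burnt (F count now 3)
Step 3: +4 fires, +3 burnt (F count now 4)
Step 4: +3 fires, +4 burnt (F count now 3)
Step 5: +0 fires, +3 burnt (F count now 0)
Fire out after step 5
Initially T: 22, now '.': 20
Total burnt (originally-T cells now '.'): 12

Answer: 12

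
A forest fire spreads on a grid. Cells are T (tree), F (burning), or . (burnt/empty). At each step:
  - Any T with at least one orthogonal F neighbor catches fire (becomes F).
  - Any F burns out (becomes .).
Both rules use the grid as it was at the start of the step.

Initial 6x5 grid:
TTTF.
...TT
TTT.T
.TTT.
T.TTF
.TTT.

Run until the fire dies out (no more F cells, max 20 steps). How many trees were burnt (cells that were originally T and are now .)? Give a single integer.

Step 1: +3 fires, +2 burnt (F count now 3)
Step 2: +5 fires, +3 burnt (F count now 5)
Step 3: +4 fires, +5 burnt (F count now 4)
Step 4: +3 fires, +4 burnt (F count now 3)
Step 5: +1 fires, +3 burnt (F count now 1)
Step 6: +1 fires, +1 burnt (F count now 1)
Step 7: +0 fires, +1 burnt (F count now 0)
Fire out after step 7
Initially T: 18, now '.': 29
Total burnt (originally-T cells now '.'): 17

Answer: 17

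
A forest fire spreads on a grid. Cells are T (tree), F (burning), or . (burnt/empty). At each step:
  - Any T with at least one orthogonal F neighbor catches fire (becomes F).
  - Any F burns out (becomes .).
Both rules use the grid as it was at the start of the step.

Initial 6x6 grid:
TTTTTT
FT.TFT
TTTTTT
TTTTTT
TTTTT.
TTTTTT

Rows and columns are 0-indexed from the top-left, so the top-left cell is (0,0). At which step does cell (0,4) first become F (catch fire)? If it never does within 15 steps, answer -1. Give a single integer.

Step 1: cell (0,4)='F' (+7 fires, +2 burnt)
  -> target ignites at step 1
Step 2: cell (0,4)='.' (+8 fires, +7 burnt)
Step 3: cell (0,4)='.' (+7 fires, +8 burnt)
Step 4: cell (0,4)='.' (+5 fires, +7 burnt)
Step 5: cell (0,4)='.' (+4 fires, +5 burnt)
Step 6: cell (0,4)='.' (+1 fires, +4 burnt)
Step 7: cell (0,4)='.' (+0 fires, +1 burnt)
  fire out at step 7

1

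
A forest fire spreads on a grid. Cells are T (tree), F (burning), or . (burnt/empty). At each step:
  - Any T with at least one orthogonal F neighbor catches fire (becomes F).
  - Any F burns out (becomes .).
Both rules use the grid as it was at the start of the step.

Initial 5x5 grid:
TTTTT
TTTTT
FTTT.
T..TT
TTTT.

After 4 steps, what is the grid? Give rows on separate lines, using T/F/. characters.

Step 1: 3 trees catch fire, 1 burn out
  TTTTT
  FTTTT
  .FTT.
  F..TT
  TTTT.
Step 2: 4 trees catch fire, 3 burn out
  FTTTT
  .FTTT
  ..FT.
  ...TT
  FTTT.
Step 3: 4 trees catch fire, 4 burn out
  .FTTT
  ..FTT
  ...F.
  ...TT
  .FTT.
Step 4: 4 trees catch fire, 4 burn out
  ..FTT
  ...FT
  .....
  ...FT
  ..FT.

..FTT
...FT
.....
...FT
..FT.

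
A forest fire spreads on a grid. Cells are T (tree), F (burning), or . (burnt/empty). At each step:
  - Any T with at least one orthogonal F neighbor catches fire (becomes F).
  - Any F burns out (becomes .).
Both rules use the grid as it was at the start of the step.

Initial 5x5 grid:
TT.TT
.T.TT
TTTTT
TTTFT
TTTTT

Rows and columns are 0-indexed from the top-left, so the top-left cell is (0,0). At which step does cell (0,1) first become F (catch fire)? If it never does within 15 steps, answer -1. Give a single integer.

Step 1: cell (0,1)='T' (+4 fires, +1 burnt)
Step 2: cell (0,1)='T' (+6 fires, +4 burnt)
Step 3: cell (0,1)='T' (+5 fires, +6 burnt)
Step 4: cell (0,1)='T' (+4 fires, +5 burnt)
Step 5: cell (0,1)='F' (+1 fires, +4 burnt)
  -> target ignites at step 5
Step 6: cell (0,1)='.' (+1 fires, +1 burnt)
Step 7: cell (0,1)='.' (+0 fires, +1 burnt)
  fire out at step 7

5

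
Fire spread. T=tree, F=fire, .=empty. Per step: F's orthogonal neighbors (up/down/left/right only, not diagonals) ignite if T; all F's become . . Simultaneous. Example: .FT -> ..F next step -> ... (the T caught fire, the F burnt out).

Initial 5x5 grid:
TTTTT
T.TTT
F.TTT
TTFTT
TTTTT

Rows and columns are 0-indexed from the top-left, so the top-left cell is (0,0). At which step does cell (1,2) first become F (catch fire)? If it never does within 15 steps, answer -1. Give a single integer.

Step 1: cell (1,2)='T' (+6 fires, +2 burnt)
Step 2: cell (1,2)='F' (+7 fires, +6 burnt)
  -> target ignites at step 2
Step 3: cell (1,2)='.' (+5 fires, +7 burnt)
Step 4: cell (1,2)='.' (+2 fires, +5 burnt)
Step 5: cell (1,2)='.' (+1 fires, +2 burnt)
Step 6: cell (1,2)='.' (+0 fires, +1 burnt)
  fire out at step 6

2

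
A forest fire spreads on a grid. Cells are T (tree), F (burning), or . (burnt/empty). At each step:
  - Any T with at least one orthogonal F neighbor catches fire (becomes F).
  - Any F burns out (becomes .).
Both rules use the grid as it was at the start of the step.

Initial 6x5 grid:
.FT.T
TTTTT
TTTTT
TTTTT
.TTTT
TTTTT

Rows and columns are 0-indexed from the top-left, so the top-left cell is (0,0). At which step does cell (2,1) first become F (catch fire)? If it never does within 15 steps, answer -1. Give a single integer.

Step 1: cell (2,1)='T' (+2 fires, +1 burnt)
Step 2: cell (2,1)='F' (+3 fires, +2 burnt)
  -> target ignites at step 2
Step 3: cell (2,1)='.' (+4 fires, +3 burnt)
Step 4: cell (2,1)='.' (+5 fires, +4 burnt)
Step 5: cell (2,1)='.' (+5 fires, +5 burnt)
Step 6: cell (2,1)='.' (+4 fires, +5 burnt)
Step 7: cell (2,1)='.' (+2 fires, +4 burnt)
Step 8: cell (2,1)='.' (+1 fires, +2 burnt)
Step 9: cell (2,1)='.' (+0 fires, +1 burnt)
  fire out at step 9

2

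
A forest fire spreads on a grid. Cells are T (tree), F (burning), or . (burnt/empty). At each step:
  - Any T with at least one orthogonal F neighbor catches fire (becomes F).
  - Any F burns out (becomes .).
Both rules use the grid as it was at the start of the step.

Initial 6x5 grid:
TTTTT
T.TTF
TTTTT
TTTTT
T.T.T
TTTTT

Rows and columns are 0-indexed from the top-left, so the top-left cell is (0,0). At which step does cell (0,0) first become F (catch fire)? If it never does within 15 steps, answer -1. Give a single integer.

Step 1: cell (0,0)='T' (+3 fires, +1 burnt)
Step 2: cell (0,0)='T' (+4 fires, +3 burnt)
Step 3: cell (0,0)='T' (+4 fires, +4 burnt)
Step 4: cell (0,0)='T' (+4 fires, +4 burnt)
Step 5: cell (0,0)='F' (+5 fires, +4 burnt)
  -> target ignites at step 5
Step 6: cell (0,0)='.' (+3 fires, +5 burnt)
Step 7: cell (0,0)='.' (+2 fires, +3 burnt)
Step 8: cell (0,0)='.' (+1 fires, +2 burnt)
Step 9: cell (0,0)='.' (+0 fires, +1 burnt)
  fire out at step 9

5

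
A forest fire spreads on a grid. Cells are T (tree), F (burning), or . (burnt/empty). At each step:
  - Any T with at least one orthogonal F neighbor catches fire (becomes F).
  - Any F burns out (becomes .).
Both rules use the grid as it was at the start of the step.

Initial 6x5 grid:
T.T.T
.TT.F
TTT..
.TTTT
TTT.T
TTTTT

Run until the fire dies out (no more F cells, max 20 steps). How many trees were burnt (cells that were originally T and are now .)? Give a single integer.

Answer: 1

Derivation:
Step 1: +1 fires, +1 burnt (F count now 1)
Step 2: +0 fires, +1 burnt (F count now 0)
Fire out after step 2
Initially T: 21, now '.': 10
Total burnt (originally-T cells now '.'): 1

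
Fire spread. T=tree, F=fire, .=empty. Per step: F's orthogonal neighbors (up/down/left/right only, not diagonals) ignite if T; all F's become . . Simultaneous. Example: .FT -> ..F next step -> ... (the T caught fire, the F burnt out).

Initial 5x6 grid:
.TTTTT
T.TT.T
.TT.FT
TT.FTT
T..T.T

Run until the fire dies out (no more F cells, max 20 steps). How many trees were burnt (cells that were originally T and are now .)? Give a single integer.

Answer: 18

Derivation:
Step 1: +3 fires, +2 burnt (F count now 3)
Step 2: +2 fires, +3 burnt (F count now 2)
Step 3: +2 fires, +2 burnt (F count now 2)
Step 4: +1 fires, +2 burnt (F count now 1)
Step 5: +1 fires, +1 burnt (F count now 1)
Step 6: +2 fires, +1 burnt (F count now 2)
Step 7: +2 fires, +2 burnt (F count now 2)
Step 8: +1 fires, +2 burnt (F count now 1)
Step 9: +1 fires, +1 burnt (F count now 1)
Step 10: +1 fires, +1 burnt (F count now 1)
Step 11: +1 fires, +1 burnt (F count now 1)
Step 12: +1 fires, +1 burnt (F count now 1)
Step 13: +0 fires, +1 burnt (F count now 0)
Fire out after step 13
Initially T: 19, now '.': 29
Total burnt (originally-T cells now '.'): 18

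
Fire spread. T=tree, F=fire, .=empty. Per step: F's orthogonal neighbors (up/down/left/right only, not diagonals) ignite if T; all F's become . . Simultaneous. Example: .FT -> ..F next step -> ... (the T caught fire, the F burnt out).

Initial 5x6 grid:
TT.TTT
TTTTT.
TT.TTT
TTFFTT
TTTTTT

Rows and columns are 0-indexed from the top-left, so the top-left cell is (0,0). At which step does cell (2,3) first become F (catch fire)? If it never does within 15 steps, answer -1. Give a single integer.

Step 1: cell (2,3)='F' (+5 fires, +2 burnt)
  -> target ignites at step 1
Step 2: cell (2,3)='.' (+7 fires, +5 burnt)
Step 3: cell (2,3)='.' (+8 fires, +7 burnt)
Step 4: cell (2,3)='.' (+3 fires, +8 burnt)
Step 5: cell (2,3)='.' (+2 fires, +3 burnt)
Step 6: cell (2,3)='.' (+0 fires, +2 burnt)
  fire out at step 6

1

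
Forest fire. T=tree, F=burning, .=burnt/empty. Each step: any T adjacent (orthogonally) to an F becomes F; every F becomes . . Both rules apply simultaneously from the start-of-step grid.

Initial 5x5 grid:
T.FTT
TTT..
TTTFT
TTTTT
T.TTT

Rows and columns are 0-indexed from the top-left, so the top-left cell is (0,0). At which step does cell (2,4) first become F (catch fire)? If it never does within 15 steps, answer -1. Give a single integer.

Step 1: cell (2,4)='F' (+5 fires, +2 burnt)
  -> target ignites at step 1
Step 2: cell (2,4)='.' (+6 fires, +5 burnt)
Step 3: cell (2,4)='.' (+5 fires, +6 burnt)
Step 4: cell (2,4)='.' (+2 fires, +5 burnt)
Step 5: cell (2,4)='.' (+1 fires, +2 burnt)
Step 6: cell (2,4)='.' (+0 fires, +1 burnt)
  fire out at step 6

1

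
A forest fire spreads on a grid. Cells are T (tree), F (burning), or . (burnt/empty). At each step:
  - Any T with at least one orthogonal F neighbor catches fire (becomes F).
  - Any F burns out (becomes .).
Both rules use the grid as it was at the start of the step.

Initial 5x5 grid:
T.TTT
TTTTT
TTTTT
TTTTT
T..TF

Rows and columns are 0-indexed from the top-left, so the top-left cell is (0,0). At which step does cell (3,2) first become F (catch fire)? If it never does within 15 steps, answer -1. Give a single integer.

Step 1: cell (3,2)='T' (+2 fires, +1 burnt)
Step 2: cell (3,2)='T' (+2 fires, +2 burnt)
Step 3: cell (3,2)='F' (+3 fires, +2 burnt)
  -> target ignites at step 3
Step 4: cell (3,2)='.' (+4 fires, +3 burnt)
Step 5: cell (3,2)='.' (+4 fires, +4 burnt)
Step 6: cell (3,2)='.' (+4 fires, +4 burnt)
Step 7: cell (3,2)='.' (+1 fires, +4 burnt)
Step 8: cell (3,2)='.' (+1 fires, +1 burnt)
Step 9: cell (3,2)='.' (+0 fires, +1 burnt)
  fire out at step 9

3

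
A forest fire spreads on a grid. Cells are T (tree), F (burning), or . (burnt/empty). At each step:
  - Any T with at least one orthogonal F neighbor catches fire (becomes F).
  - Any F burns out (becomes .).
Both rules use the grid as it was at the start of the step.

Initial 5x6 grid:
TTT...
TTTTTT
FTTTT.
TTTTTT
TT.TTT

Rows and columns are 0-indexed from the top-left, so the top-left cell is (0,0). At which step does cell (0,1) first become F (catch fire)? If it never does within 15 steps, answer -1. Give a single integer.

Step 1: cell (0,1)='T' (+3 fires, +1 burnt)
Step 2: cell (0,1)='T' (+5 fires, +3 burnt)
Step 3: cell (0,1)='F' (+5 fires, +5 burnt)
  -> target ignites at step 3
Step 4: cell (0,1)='.' (+4 fires, +5 burnt)
Step 5: cell (0,1)='.' (+3 fires, +4 burnt)
Step 6: cell (0,1)='.' (+3 fires, +3 burnt)
Step 7: cell (0,1)='.' (+1 fires, +3 burnt)
Step 8: cell (0,1)='.' (+0 fires, +1 burnt)
  fire out at step 8

3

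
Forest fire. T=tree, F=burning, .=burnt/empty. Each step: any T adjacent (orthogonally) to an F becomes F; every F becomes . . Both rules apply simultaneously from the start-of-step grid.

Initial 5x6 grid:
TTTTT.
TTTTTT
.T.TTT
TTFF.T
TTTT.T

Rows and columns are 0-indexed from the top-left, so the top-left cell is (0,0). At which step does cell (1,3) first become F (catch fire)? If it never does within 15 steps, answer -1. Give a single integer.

Step 1: cell (1,3)='T' (+4 fires, +2 burnt)
Step 2: cell (1,3)='F' (+5 fires, +4 burnt)
  -> target ignites at step 2
Step 3: cell (1,3)='.' (+6 fires, +5 burnt)
Step 4: cell (1,3)='.' (+6 fires, +6 burnt)
Step 5: cell (1,3)='.' (+2 fires, +6 burnt)
Step 6: cell (1,3)='.' (+0 fires, +2 burnt)
  fire out at step 6

2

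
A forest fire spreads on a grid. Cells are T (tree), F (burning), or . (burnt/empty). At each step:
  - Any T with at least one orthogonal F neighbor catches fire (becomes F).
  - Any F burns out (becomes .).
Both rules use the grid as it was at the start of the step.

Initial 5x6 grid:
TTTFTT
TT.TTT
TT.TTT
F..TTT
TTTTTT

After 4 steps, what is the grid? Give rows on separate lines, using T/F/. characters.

Step 1: 5 trees catch fire, 2 burn out
  TTF.FT
  TT.FTT
  FT.TTT
  ...TTT
  FTTTTT
Step 2: 7 trees catch fire, 5 burn out
  TF...F
  FT..FT
  .F.FTT
  ...TTT
  .FTTTT
Step 3: 6 trees catch fire, 7 burn out
  F.....
  .F...F
  ....FT
  ...FTT
  ..FTTT
Step 4: 3 trees catch fire, 6 burn out
  ......
  ......
  .....F
  ....FT
  ...FTT

......
......
.....F
....FT
...FTT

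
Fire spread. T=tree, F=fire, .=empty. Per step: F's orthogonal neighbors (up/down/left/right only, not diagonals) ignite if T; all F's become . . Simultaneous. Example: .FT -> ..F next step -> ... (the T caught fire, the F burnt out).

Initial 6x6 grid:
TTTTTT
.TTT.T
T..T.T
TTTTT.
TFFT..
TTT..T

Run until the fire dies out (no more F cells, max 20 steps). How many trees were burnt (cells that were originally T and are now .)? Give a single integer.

Step 1: +6 fires, +2 burnt (F count now 6)
Step 2: +3 fires, +6 burnt (F count now 3)
Step 3: +3 fires, +3 burnt (F count now 3)
Step 4: +1 fires, +3 burnt (F count now 1)
Step 5: +2 fires, +1 burnt (F count now 2)
Step 6: +3 fires, +2 burnt (F count now 3)
Step 7: +2 fires, +3 burnt (F count now 2)
Step 8: +2 fires, +2 burnt (F count now 2)
Step 9: +1 fires, +2 burnt (F count now 1)
Step 10: +0 fires, +1 burnt (F count now 0)
Fire out after step 10
Initially T: 24, now '.': 35
Total burnt (originally-T cells now '.'): 23

Answer: 23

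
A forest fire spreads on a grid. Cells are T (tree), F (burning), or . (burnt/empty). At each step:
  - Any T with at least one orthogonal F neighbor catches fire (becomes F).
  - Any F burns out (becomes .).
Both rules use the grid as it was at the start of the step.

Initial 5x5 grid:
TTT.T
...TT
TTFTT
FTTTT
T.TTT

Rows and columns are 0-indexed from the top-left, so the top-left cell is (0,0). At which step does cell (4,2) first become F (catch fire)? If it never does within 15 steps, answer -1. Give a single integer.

Step 1: cell (4,2)='T' (+6 fires, +2 burnt)
Step 2: cell (4,2)='F' (+4 fires, +6 burnt)
  -> target ignites at step 2
Step 3: cell (4,2)='.' (+3 fires, +4 burnt)
Step 4: cell (4,2)='.' (+2 fires, +3 burnt)
Step 5: cell (4,2)='.' (+0 fires, +2 burnt)
  fire out at step 5

2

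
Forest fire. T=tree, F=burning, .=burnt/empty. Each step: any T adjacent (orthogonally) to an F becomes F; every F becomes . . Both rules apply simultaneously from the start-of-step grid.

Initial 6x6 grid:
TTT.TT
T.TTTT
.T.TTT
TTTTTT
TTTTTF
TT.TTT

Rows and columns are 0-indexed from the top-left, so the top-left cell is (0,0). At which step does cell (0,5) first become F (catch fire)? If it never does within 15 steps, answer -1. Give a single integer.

Step 1: cell (0,5)='T' (+3 fires, +1 burnt)
Step 2: cell (0,5)='T' (+4 fires, +3 burnt)
Step 3: cell (0,5)='T' (+5 fires, +4 burnt)
Step 4: cell (0,5)='F' (+5 fires, +5 burnt)
  -> target ignites at step 4
Step 5: cell (0,5)='.' (+5 fires, +5 burnt)
Step 6: cell (0,5)='.' (+4 fires, +5 burnt)
Step 7: cell (0,5)='.' (+1 fires, +4 burnt)
Step 8: cell (0,5)='.' (+1 fires, +1 burnt)
Step 9: cell (0,5)='.' (+1 fires, +1 burnt)
Step 10: cell (0,5)='.' (+1 fires, +1 burnt)
Step 11: cell (0,5)='.' (+0 fires, +1 burnt)
  fire out at step 11

4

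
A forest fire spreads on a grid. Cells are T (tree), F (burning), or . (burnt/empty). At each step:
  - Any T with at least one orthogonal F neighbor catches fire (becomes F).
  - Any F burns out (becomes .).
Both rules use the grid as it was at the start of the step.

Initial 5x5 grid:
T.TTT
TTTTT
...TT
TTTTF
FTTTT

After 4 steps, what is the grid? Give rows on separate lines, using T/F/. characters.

Step 1: 5 trees catch fire, 2 burn out
  T.TTT
  TTTTT
  ...TF
  FTTF.
  .FTTF
Step 2: 6 trees catch fire, 5 burn out
  T.TTT
  TTTTF
  ...F.
  .FF..
  ..FF.
Step 3: 2 trees catch fire, 6 burn out
  T.TTF
  TTTF.
  .....
  .....
  .....
Step 4: 2 trees catch fire, 2 burn out
  T.TF.
  TTF..
  .....
  .....
  .....

T.TF.
TTF..
.....
.....
.....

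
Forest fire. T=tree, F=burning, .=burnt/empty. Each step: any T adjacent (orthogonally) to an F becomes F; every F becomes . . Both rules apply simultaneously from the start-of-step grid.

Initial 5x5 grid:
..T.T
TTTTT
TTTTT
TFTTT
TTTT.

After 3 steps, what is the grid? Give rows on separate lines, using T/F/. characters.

Step 1: 4 trees catch fire, 1 burn out
  ..T.T
  TTTTT
  TFTTT
  F.FTT
  TFTT.
Step 2: 6 trees catch fire, 4 burn out
  ..T.T
  TFTTT
  F.FTT
  ...FT
  F.FT.
Step 3: 5 trees catch fire, 6 burn out
  ..T.T
  F.FTT
  ...FT
  ....F
  ...F.

..T.T
F.FTT
...FT
....F
...F.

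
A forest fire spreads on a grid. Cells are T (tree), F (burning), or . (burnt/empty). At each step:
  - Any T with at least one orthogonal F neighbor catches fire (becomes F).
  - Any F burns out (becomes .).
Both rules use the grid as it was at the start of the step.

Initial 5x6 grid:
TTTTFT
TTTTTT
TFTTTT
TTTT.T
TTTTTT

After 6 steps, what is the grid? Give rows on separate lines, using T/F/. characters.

Step 1: 7 trees catch fire, 2 burn out
  TTTF.F
  TFTTFT
  F.FTTT
  TFTT.T
  TTTTTT
Step 2: 11 trees catch fire, 7 burn out
  TFF...
  F.FF.F
  ...FFT
  F.FT.T
  TFTTTT
Step 3: 5 trees catch fire, 11 burn out
  F.....
  ......
  .....F
  ...F.T
  F.FTTT
Step 4: 2 trees catch fire, 5 burn out
  ......
  ......
  ......
  .....F
  ...FTT
Step 5: 2 trees catch fire, 2 burn out
  ......
  ......
  ......
  ......
  ....FF
Step 6: 0 trees catch fire, 2 burn out
  ......
  ......
  ......
  ......
  ......

......
......
......
......
......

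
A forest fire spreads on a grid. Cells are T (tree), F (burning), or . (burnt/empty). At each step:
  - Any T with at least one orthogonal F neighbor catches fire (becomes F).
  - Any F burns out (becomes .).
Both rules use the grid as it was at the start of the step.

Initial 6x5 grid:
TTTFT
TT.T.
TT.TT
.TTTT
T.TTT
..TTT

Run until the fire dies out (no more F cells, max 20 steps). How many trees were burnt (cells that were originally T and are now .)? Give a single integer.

Step 1: +3 fires, +1 burnt (F count now 3)
Step 2: +2 fires, +3 burnt (F count now 2)
Step 3: +4 fires, +2 burnt (F count now 4)
Step 4: +5 fires, +4 burnt (F count now 5)
Step 5: +5 fires, +5 burnt (F count now 5)
Step 6: +2 fires, +5 burnt (F count now 2)
Step 7: +0 fires, +2 burnt (F count now 0)
Fire out after step 7
Initially T: 22, now '.': 29
Total burnt (originally-T cells now '.'): 21

Answer: 21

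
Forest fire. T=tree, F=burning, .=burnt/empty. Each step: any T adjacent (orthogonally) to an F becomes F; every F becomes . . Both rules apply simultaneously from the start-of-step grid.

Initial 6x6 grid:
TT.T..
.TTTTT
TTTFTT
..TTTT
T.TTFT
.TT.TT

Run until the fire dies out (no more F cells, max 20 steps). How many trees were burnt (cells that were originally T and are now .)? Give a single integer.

Step 1: +8 fires, +2 burnt (F count now 8)
Step 2: +9 fires, +8 burnt (F count now 9)
Step 3: +4 fires, +9 burnt (F count now 4)
Step 4: +2 fires, +4 burnt (F count now 2)
Step 5: +1 fires, +2 burnt (F count now 1)
Step 6: +0 fires, +1 burnt (F count now 0)
Fire out after step 6
Initially T: 25, now '.': 35
Total burnt (originally-T cells now '.'): 24

Answer: 24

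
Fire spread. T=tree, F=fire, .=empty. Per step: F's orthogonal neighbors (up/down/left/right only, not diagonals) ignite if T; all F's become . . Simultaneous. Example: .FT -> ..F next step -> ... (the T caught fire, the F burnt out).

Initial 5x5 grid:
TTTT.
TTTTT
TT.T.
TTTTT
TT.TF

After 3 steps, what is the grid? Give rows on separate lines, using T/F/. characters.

Step 1: 2 trees catch fire, 1 burn out
  TTTT.
  TTTTT
  TT.T.
  TTTTF
  TT.F.
Step 2: 1 trees catch fire, 2 burn out
  TTTT.
  TTTTT
  TT.T.
  TTTF.
  TT...
Step 3: 2 trees catch fire, 1 burn out
  TTTT.
  TTTTT
  TT.F.
  TTF..
  TT...

TTTT.
TTTTT
TT.F.
TTF..
TT...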